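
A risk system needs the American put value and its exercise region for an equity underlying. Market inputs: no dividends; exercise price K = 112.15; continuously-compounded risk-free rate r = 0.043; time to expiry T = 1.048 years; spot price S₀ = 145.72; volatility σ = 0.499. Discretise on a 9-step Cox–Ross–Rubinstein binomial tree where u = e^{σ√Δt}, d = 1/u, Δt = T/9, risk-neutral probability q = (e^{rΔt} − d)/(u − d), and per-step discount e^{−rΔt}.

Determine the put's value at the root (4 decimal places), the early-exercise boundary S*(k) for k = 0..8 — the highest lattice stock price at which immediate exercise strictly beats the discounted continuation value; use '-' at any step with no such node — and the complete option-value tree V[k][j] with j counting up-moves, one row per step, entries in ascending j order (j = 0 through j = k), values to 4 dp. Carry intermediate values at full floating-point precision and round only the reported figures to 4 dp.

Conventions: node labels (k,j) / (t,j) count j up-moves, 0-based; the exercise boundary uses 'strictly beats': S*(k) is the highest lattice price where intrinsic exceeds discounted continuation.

price = 10.9726
boundary = - - - - - 62.1962 52.4581 62.1962 73.7420
tree:
10.9726
15.7734 5.7232
22.1003 8.8692 2.2675
30.0580 13.4407 3.8539 0.5185
39.5049 19.8183 6.4550 0.9874 0.0000
49.9538 28.2457 10.6093 1.8802 0.0000 0.0000
59.6919 38.5765 16.9989 3.5802 0.0000 0.0000 0.0000
67.9052 49.9538 26.2697 6.8174 0.0000 0.0000 0.0000 0.0000
74.8326 59.6919 38.4080 12.9814 0.0000 0.0000 0.0000 0.0000 0.0000
80.6754 67.9052 49.9538 24.7189 0.0000 0.0000 0.0000 0.0000 0.0000 0.0000

params: Δt=0.11644 u=1.18564 d=0.84343 q=0.47220 e^(-rΔt)=0.99501
t_9 payoffs: 80.6754 67.9052 49.9538 24.7189 0.0000 0.0000 0.0000 0.0000 0.0000 0.0000
t_8: node(8,0) S=37.3174 payoff=74.8326 vs cont=74.2725 → 74.8326 [stop]  node(8,1) S=52.4581 payoff=59.6919 vs cont=59.1317 → 59.6919 [stop]  node(8,2) S=73.7420 payoff=38.4080 vs cont=37.8478 → 38.4080 [stop]  node(8,3) S=103.6614 payoff=8.4886 vs cont=12.9814 → 12.9814 [wait]  node(8,4) S=145.7200 payoff=0.0000 vs cont=0.0000 → 0.0000 [wait]  node(8,5) S=204.8430 payoff=0.0000 vs cont=0.0000 → 0.0000 [wait]  node(8,6) S=287.9541 payoff=0.0000 vs cont=0.0000 → 0.0000 [wait]  node(8,7) S=404.7859 payoff=0.0000 vs cont=0.0000 → 0.0000 [wait]  node(8,8) S=569.0199 payoff=0.0000 vs cont=0.0000 → 0.0000 [wait]  ⇒ S*(8)=73.7420
t_7: node(7,0) S=44.2448 payoff=67.9052 vs cont=67.3451 → 67.9052 [stop]  node(7,1) S=62.1962 payoff=49.9538 vs cont=49.3936 → 49.9538 [stop]  node(7,2) S=87.4311 payoff=24.7189 vs cont=26.2697 → 26.2697 [wait]  node(7,3) S=122.9046 payoff=0.0000 vs cont=6.8174 → 6.8174 [wait]  node(7,4) S=172.7707 payoff=0.0000 vs cont=0.0000 → 0.0000 [wait]  node(7,5) S=242.8691 payoff=0.0000 vs cont=0.0000 → 0.0000 [wait]  node(7,6) S=341.4085 payoff=0.0000 vs cont=0.0000 → 0.0000 [wait]  node(7,7) S=479.9283 payoff=0.0000 vs cont=0.0000 → 0.0000 [wait]  ⇒ S*(7)=62.1962
t_6: node(6,0) S=52.4581 payoff=59.6919 vs cont=59.1317 → 59.6919 [stop]  node(6,1) S=73.7420 payoff=38.4080 vs cont=38.5765 → 38.5765 [wait]  node(6,2) S=103.6614 payoff=8.4886 vs cont=16.9989 → 16.9989 [wait]  node(6,3) S=145.7200 payoff=0.0000 vs cont=3.5802 → 3.5802 [wait]  node(6,4) S=204.8430 payoff=0.0000 vs cont=0.0000 → 0.0000 [wait]  node(6,5) S=287.9541 payoff=0.0000 vs cont=0.0000 → 0.0000 [wait]  node(6,6) S=404.7859 payoff=0.0000 vs cont=0.0000 → 0.0000 [wait]  ⇒ S*(6)=52.4581
t_5: node(5,0) S=62.1962 payoff=49.9538 vs cont=49.4728 → 49.9538 [stop]  node(5,1) S=87.4311 payoff=24.7189 vs cont=28.2457 → 28.2457 [wait]  node(5,2) S=122.9046 payoff=0.0000 vs cont=10.6093 → 10.6093 [wait]  node(5,3) S=172.7707 payoff=0.0000 vs cont=1.8802 → 1.8802 [wait]  node(5,4) S=242.8691 payoff=0.0000 vs cont=0.0000 → 0.0000 [wait]  node(5,5) S=341.4085 payoff=0.0000 vs cont=0.0000 → 0.0000 [wait]  ⇒ S*(5)=62.1962
t_4: node(4,0) S=73.7420 payoff=38.4080 vs cont=39.5049 → 39.5049 [wait]  node(4,1) S=103.6614 payoff=8.4886 vs cont=19.8183 → 19.8183 [wait]  node(4,2) S=145.7200 payoff=0.0000 vs cont=6.4550 → 6.4550 [wait]  node(4,3) S=204.8430 payoff=0.0000 vs cont=0.9874 → 0.9874 [wait]  node(4,4) S=287.9541 payoff=0.0000 vs cont=0.0000 → 0.0000 [wait]  ⇒ S*(4)=-
t_3: node(3,0) S=87.4311 payoff=24.7189 vs cont=30.0580 → 30.0580 [wait]  node(3,1) S=122.9046 payoff=0.0000 vs cont=13.4407 → 13.4407 [wait]  node(3,2) S=172.7707 payoff=0.0000 vs cont=3.8539 → 3.8539 [wait]  node(3,3) S=242.8691 payoff=0.0000 vs cont=0.5185 → 0.5185 [wait]  ⇒ S*(3)=-
t_2: node(2,0) S=103.6614 payoff=8.4886 vs cont=22.1003 → 22.1003 [wait]  node(2,1) S=145.7200 payoff=0.0000 vs cont=8.8692 → 8.8692 [wait]  node(2,2) S=204.8430 payoff=0.0000 vs cont=2.2675 → 2.2675 [wait]  ⇒ S*(2)=-
t_1: node(1,0) S=122.9046 payoff=0.0000 vs cont=15.7734 → 15.7734 [wait]  node(1,1) S=172.7707 payoff=0.0000 vs cont=5.7232 → 5.7232 [wait]  ⇒ S*(1)=-
t_0: node(0,0) S=145.7200 payoff=0.0000 vs cont=10.9726 → 10.9726 [wait]  ⇒ S*(0)=-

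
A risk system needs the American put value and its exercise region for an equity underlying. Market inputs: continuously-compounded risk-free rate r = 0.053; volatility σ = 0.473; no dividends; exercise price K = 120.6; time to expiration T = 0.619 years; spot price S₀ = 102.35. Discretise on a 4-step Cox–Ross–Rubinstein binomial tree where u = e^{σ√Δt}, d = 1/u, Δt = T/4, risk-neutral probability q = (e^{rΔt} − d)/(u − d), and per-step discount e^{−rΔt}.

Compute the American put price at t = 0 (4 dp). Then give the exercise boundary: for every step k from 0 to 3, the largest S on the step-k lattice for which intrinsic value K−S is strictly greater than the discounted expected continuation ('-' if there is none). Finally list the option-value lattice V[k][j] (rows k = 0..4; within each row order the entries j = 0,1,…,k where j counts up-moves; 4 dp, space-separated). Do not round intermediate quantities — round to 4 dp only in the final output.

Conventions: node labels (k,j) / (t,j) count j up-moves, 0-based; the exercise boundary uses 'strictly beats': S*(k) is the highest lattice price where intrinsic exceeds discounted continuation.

price = 25.9280
boundary = - - 70.5455 84.9726
tree:
25.9280
36.8866 14.2949
50.0545 23.0074 4.9367
62.0320 35.6274 9.4918 0.0000
71.9760 50.0545 18.2500 0.0000 0.0000

Δt=0.15475, u=1.20451, d=0.83022, q=0.47562, disc=e^(-rΔt)=0.99183
k=4 terminal: V=max(K-S,0) → 71.9760 50.0545 18.2500 0.0000 0.0000
k=3: j=0 S=58.5680 intr=62.0320 cont=61.0469 V=62.0320[EX]; j=1 S=84.9726 intr=35.6274 cont=34.6424 V=35.6274[EX]; j=2 S=123.2813 intr=0.0000 cont=9.4918 V=9.4918[hold]; j=3 S=178.8609 intr=0.0000 cont=0.0000 V=0.0000[hold]  S*(3)=84.9726
k=2: j=0 S=70.5455 intr=50.0545 cont=49.0694 V=50.0545[EX]; j=1 S=102.3500 intr=18.2500 cont=23.0074 V=23.0074[hold]; j=2 S=148.4931 intr=0.0000 cont=4.9367 V=4.9367[hold]  S*(2)=70.5455
k=1: j=0 S=84.9726 intr=35.6274 cont=36.8866 V=36.8866[hold]; j=1 S=123.2813 intr=0.0000 cont=14.2949 V=14.2949[hold]  S*(1)=-
k=0: j=0 S=102.3500 intr=18.2500 cont=25.9280 V=25.9280[hold]  S*(0)=-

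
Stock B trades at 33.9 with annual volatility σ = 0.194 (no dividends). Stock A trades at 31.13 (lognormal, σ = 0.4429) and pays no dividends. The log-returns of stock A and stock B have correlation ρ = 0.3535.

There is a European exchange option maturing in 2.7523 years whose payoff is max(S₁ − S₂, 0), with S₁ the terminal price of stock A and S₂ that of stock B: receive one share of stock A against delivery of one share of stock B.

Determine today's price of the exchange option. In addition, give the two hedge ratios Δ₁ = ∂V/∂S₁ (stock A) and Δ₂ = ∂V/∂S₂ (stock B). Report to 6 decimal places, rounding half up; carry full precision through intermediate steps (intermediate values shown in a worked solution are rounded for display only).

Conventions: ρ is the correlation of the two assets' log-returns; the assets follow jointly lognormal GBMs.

exchange price = 7.456815
Δ1 = 0.587668
Δ2 = -0.319684

σ_eff = √(σ₁² + σ₂² − 2ρσ₁σ₂) = √(0.4429² + 0.194² − 2·0.3535·0.4429·0.194) = 0.415992
d₁ = (ln(S₁/S₂) + (q₂ − q₁ + σ_eff²/2)T) / (σ_eff√T) = (ln(31.13/33.9) + (0.0 − 0.0 + 0.086525)·2.7523) / 0.690133 = 0.221549
d₂ = d₁ − σ_eff√T = 0.221549 − 0.690133 = -0.468583
N(d₁) = 0.587668,  N(d₂) = 0.319684
V = S₁·e^{−q₁T}·N(d₁) − S₂·e^{−q₂T}·N(d₂) = 18.294095 − 10.837280 = 7.456815
Key observation: the rate r is irrelevant here: denominating values in stock B turns the exchange into a ratio option on S₁/S₂, and discounting at r drops out.
Δ₁ = e^{−q₁T}·N(d₁) = 0.587668;  Δ₂ = −e^{−q₂T}·N(d₂) = -0.319684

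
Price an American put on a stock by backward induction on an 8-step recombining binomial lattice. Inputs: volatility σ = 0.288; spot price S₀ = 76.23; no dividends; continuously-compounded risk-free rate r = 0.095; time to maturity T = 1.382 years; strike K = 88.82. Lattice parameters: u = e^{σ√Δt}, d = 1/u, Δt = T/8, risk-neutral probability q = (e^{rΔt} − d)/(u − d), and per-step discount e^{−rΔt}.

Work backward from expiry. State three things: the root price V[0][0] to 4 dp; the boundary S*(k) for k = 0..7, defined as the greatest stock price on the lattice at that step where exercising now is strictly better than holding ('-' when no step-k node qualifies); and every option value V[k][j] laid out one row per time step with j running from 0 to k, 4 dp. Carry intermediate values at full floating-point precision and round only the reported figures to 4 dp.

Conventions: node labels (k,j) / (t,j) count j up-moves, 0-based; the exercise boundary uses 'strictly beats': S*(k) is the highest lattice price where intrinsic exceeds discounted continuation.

price = 14.2867
boundary = - 67.6301 60.0004 67.6301 60.0004 67.6301 60.0004 67.6301
tree:
14.2867
21.1899 8.8224
28.8196 13.9048 4.7475
35.5886 21.1899 8.1022 2.0247
41.5939 28.8196 13.3744 3.8428 0.5322
46.9217 35.5886 21.1899 7.1021 1.1737 0.0000
51.6485 41.5939 28.8196 12.6355 2.5886 0.0000 0.0000
55.8420 46.9217 35.5886 21.1899 5.7088 0.0000 0.0000 0.0000
59.5624 51.6485 41.5939 28.8196 12.5900 0.0000 0.0000 0.0000 0.0000

Δt=0.17275  u=1.12716  d=0.88718  q=0.53906  discount=0.98372
step 8 (expiry): payoffs max(K−S,0) = 59.5624 51.6485 41.5939 28.8196 12.5900 0.0000 0.0000 0.0000 0.0000
step 7: (k=7,j=0): S=32.9780, K−S=55.8420, hold=54.3962 ⇒ V=55.8420 exercise | (k=7,j=1): S=41.8983, K−S=46.9217, hold=45.4760 ⇒ V=46.9217 exercise | (k=7,j=2): S=53.2314, K−S=35.5886, hold=34.1428 ⇒ V=35.5886 exercise | (k=7,j=3): S=67.6301, K−S=21.1899, hold=19.7442 ⇒ V=21.1899 exercise | (k=7,j=4): S=85.9235, K−S=2.8965, hold=5.7088 ⇒ V=5.7088 continue | (k=7,j=5): S=109.1651, K−S=0.0000, hold=0.0000 ⇒ V=0.0000 continue | (k=7,j=6): S=138.6933, K−S=0.0000, hold=0.0000 ⇒ V=0.0000 continue | (k=7,j=7): S=176.2087, K−S=0.0000, hold=0.0000 ⇒ V=0.0000 continue  boundary S*=67.6301
step 6: (k=6,j=0): S=37.1715, K−S=51.6485, hold=50.2027 ⇒ V=51.6485 exercise | (k=6,j=1): S=47.2261, K−S=41.5939, hold=40.1481 ⇒ V=41.5939 exercise | (k=6,j=2): S=60.0004, K−S=28.8196, hold=27.3739 ⇒ V=28.8196 exercise | (k=6,j=3): S=76.2300, K−S=12.5900, hold=12.6355 ⇒ V=12.6355 continue | (k=6,j=4): S=96.8496, K−S=0.0000, hold=2.5886 ⇒ V=2.5886 continue | (k=6,j=5): S=123.0466, K−S=0.0000, hold=0.0000 ⇒ V=0.0000 continue | (k=6,j=6): S=156.3297, K−S=0.0000, hold=0.0000 ⇒ V=0.0000 continue  boundary S*=60.0004
step 5: (k=5,j=0): S=41.8983, K−S=46.9217, hold=45.4760 ⇒ V=46.9217 exercise | (k=5,j=1): S=53.2314, K−S=35.5886, hold=34.1428 ⇒ V=35.5886 exercise | (k=5,j=2): S=67.6301, K−S=21.1899, hold=19.7683 ⇒ V=21.1899 exercise | (k=5,j=3): S=85.9235, K−S=2.8965, hold=7.1021 ⇒ V=7.1021 continue | (k=5,j=4): S=109.1651, K−S=0.0000, hold=1.1737 ⇒ V=1.1737 continue | (k=5,j=5): S=138.6933, K−S=0.0000, hold=0.0000 ⇒ V=0.0000 continue  boundary S*=67.6301
step 4: (k=4,j=0): S=47.2261, K−S=41.5939, hold=40.1481 ⇒ V=41.5939 exercise | (k=4,j=1): S=60.0004, K−S=28.8196, hold=27.3739 ⇒ V=28.8196 exercise | (k=4,j=2): S=76.2300, K−S=12.5900, hold=13.3744 ⇒ V=13.3744 continue | (k=4,j=3): S=96.8496, K−S=0.0000, hold=3.8428 ⇒ V=3.8428 continue | (k=4,j=4): S=123.0466, K−S=0.0000, hold=0.5322 ⇒ V=0.5322 continue  boundary S*=60.0004
step 3: (k=3,j=0): S=53.2314, K−S=35.5886, hold=34.1428 ⇒ V=35.5886 exercise | (k=3,j=1): S=67.6301, K−S=21.1899, hold=20.1601 ⇒ V=21.1899 exercise | (k=3,j=2): S=85.9235, K−S=2.8965, hold=8.1022 ⇒ V=8.1022 continue | (k=3,j=3): S=109.1651, K−S=0.0000, hold=2.0247 ⇒ V=2.0247 continue  boundary S*=67.6301
step 2: (k=2,j=0): S=60.0004, K−S=28.8196, hold=27.3739 ⇒ V=28.8196 exercise | (k=2,j=1): S=76.2300, K−S=12.5900, hold=13.9048 ⇒ V=13.9048 continue | (k=2,j=2): S=96.8496, K−S=0.0000, hold=4.7475 ⇒ V=4.7475 continue  boundary S*=60.0004
step 1: (k=1,j=0): S=67.6301, K−S=21.1899, hold=20.4413 ⇒ V=21.1899 exercise | (k=1,j=1): S=85.9235, K−S=2.8965, hold=8.8224 ⇒ V=8.8224 continue  boundary S*=67.6301
step 0: (k=0,j=0): S=76.2300, K−S=12.5900, hold=14.2867 ⇒ V=14.2867 continue  boundary S*=-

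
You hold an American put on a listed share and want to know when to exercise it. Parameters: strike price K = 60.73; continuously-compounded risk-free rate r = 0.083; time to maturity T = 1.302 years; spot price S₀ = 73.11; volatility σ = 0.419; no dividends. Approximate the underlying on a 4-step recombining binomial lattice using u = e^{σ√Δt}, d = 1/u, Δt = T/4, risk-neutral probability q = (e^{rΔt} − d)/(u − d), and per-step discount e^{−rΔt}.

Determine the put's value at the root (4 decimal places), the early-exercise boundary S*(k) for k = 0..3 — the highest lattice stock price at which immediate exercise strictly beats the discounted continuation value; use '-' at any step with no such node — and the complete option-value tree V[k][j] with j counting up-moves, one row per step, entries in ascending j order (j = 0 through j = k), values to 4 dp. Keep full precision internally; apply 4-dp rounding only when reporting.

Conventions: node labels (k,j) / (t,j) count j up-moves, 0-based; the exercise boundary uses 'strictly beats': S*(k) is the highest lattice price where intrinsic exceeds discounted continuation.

price = 5.5553
boundary = - - - 35.6880
tree:
5.5553
9.5672 1.8051
15.9026 3.6888 0.0000
25.0420 7.5382 0.0000 0.0000
32.6302 15.4047 0.0000 0.0000 0.0000

params: Δt=0.32550 u=1.27004 d=0.78738 q=0.49726 e^(-rΔt)=0.97335
t_4 payoffs: 32.6302 15.4047 0.0000 0.0000 0.0000
t_3: node(3,0) S=35.6880 payoff=25.0420 vs cont=23.4233 → 25.0420 [stop]  node(3,1) S=57.5650 payoff=3.1650 vs cont=7.5382 → 7.5382 [wait]  node(3,2) S=92.8528 payoff=0.0000 vs cont=0.0000 → 0.0000 [wait]  node(3,3) S=149.7723 payoff=0.0000 vs cont=0.0000 → 0.0000 [wait]  ⇒ S*(3)=35.6880
t_2: node(2,0) S=45.3253 payoff=15.4047 vs cont=15.9026 → 15.9026 [wait]  node(2,1) S=73.1100 payoff=0.0000 vs cont=3.6888 → 3.6888 [wait]  node(2,2) S=117.9270 payoff=0.0000 vs cont=0.0000 → 0.0000 [wait]  ⇒ S*(2)=-
t_1: node(1,0) S=57.5650 payoff=3.1650 vs cont=9.5672 → 9.5672 [wait]  node(1,1) S=92.8528 payoff=0.0000 vs cont=1.8051 → 1.8051 [wait]  ⇒ S*(1)=-
t_0: node(0,0) S=73.1100 payoff=0.0000 vs cont=5.5553 → 5.5553 [wait]  ⇒ S*(0)=-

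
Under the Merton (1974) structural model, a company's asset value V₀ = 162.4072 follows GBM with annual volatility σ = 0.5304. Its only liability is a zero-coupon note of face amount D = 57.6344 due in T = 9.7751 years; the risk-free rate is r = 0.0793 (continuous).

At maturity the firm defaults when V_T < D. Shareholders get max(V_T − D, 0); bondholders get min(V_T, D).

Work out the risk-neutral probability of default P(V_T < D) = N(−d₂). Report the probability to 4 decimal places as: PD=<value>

With assets at 162.4072 and a single debt payment of 57.6344 at 9.7751 years:
d₁ = [ln(V₀/D) + (r + σ²/2)T] / (σ√T)
   = [ln(162.4072/57.6344) + (0.0793 + 0.5·0.5304²)·9.7751] / (0.5304·√9.7751)
   = [1.035987 + 2.150151] / 1.658304 = 1.921324
d₂ = d₁ − σ√T = 1.921324 − 1.658304 = 0.263020
risk-neutral PD = N(−d₂) = N(-0.263020) = 0.396268

PD=0.3963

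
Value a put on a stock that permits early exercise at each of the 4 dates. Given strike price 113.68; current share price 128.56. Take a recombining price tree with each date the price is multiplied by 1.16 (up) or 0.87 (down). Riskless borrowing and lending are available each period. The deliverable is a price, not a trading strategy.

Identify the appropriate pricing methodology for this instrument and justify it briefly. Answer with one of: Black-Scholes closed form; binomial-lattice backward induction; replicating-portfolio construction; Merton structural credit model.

framework: binomial-lattice backward induction

Key observation: early exercise of the strike-113.68 put must be checked at each of the 4 dates (spot 128.56), which forces a node-by-node comparison of intrinsic and continuation value backward from expiry.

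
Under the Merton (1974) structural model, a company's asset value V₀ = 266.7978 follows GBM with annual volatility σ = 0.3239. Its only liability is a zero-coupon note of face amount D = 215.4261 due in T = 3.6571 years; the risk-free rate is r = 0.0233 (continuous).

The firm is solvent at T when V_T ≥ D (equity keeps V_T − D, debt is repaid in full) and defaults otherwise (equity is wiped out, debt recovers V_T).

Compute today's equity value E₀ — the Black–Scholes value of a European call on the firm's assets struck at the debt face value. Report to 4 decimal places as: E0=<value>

E0=97.1862

With assets at 266.7978 and a single debt payment of 215.4261 at 3.6571 years:
d₁ = [ln(V₀/D) + (r + σ²/2)T] / (σ√T)
   = [ln(266.7978/215.4261) + (0.0233 + 0.5·0.3239²)·3.6571] / (0.3239·√3.6571)
   = [0.213873 + 0.277046] / 0.619412 = 0.792557
d₂ = d₁ − σ√T = 0.792557 − 0.619412 = 0.173145
N(d₁) = 0.785982,  N(d₂) = 0.568731,  e^(−rT) = 0.918319
E₀ = V₀·N(d₁) − D·e^(−rT)·N(d₂)
   = 266.7978·0.785982 − 215.4261·0.918319·0.568731 = 97.186202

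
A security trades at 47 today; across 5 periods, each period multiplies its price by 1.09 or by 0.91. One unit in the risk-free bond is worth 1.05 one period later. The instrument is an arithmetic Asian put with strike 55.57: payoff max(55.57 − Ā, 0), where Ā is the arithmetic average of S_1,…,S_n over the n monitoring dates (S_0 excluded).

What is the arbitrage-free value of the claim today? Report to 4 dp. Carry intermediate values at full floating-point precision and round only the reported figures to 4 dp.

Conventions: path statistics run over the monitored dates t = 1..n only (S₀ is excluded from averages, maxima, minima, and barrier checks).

Risk-neutral up-probability p* = (R−d)/(u−d) = (1.05−0.91)/(1.09−0.91) = 0.7778; the claim prices as the p*-weighted sum of path payoffs discounted by R^5.
Enumerate all 2^5 = 32 price paths (U = up ×1.09, D = down ×0.91); each path with k up-moves has probability p*^k·(1−p*)^(5−k).
DDDDD: Ā=35.7337, payoff=19.8363, prob=0.000542
UDDDD: Ā=42.8019, payoff=12.7681, prob=0.001897
DUDDD: Ā=41.1099, payoff=14.4601, prob=0.001897
UUDDD: Ā=49.2415, payoff=6.3285, prob=0.006639
DDUDD: Ā=39.5701, payoff=15.9999, prob=0.001897
UDUDD: Ā=47.3972, payoff=8.1728, prob=0.006639
DUUDD: Ā=45.7052, payoff=9.8648, prob=0.006639
UUUDD: Ā=54.7458, payoff=0.8242, prob=0.023235
DDDUD: Ā=38.1690, payoff=17.4010, prob=0.001897
UDDUD: Ā=45.7189, payoff=9.8511, prob=0.006639
DUDUD: Ā=44.0269, payoff=11.5431, prob=0.006639
UUDUD: Ā=52.7355, payoff=2.8345, prob=0.023235
DDUUD: Ā=42.4872, payoff=13.0828, prob=0.006639
UDUUD: Ā=50.8912, payoff=4.6788, prob=0.023235
DUUUD: Ā=49.1992, payoff=6.3708, prob=0.023235
UUUUD: Ā=58.9309, payoff=0.0000, prob=0.081322
DDDDU: Ā=36.8939, payoff=18.6761, prob=0.001897
UDDDU: Ā=44.1916, payoff=11.3784, prob=0.006639
DUDDU: Ā=42.4996, payoff=13.0704, prob=0.006639
UUDDU: Ā=50.9062, payoff=4.6638, prob=0.023235
DDUDU: Ā=40.9599, payoff=14.6101, prob=0.006639
UDUDU: Ā=49.0619, payoff=6.5081, prob=0.023235
DUUDU: Ā=47.3699, payoff=8.2001, prob=0.023235
UUUDU: Ā=56.7398, payoff=0.0000, prob=0.081322
DDDUU: Ā=39.5588, payoff=16.0112, prob=0.006639
UDDUU: Ā=47.3836, payoff=8.1864, prob=0.023235
DUDUU: Ā=45.6916, payoff=9.8784, prob=0.023235
UUDUU: Ā=54.7295, payoff=0.8405, prob=0.081322
DDUUU: Ā=44.1519, payoff=11.4181, prob=0.023235
UDUUU: Ā=52.8852, payoff=2.6848, prob=0.081322
DUUUU: Ā=51.1932, payoff=4.3768, prob=0.081322
UUUUU: Ā=61.3193, payoff=0.0000, prob=0.284628
Price = Σ prob·payoff / R^5 = 3.036892 / 1.276282 = 2.3795

price = 2.3795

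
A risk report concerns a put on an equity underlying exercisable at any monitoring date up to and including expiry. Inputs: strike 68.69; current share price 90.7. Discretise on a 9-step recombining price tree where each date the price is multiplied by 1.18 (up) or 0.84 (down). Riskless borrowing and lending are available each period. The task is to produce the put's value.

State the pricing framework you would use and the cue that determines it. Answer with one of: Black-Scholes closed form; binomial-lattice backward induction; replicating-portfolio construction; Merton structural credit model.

framework: binomial-lattice backward induction

Key observation: the defining feature is the embedded early-exercise option across 9 discrete dates on the spot-90.7 tree; pricing the strike-68.69 put means working backward with an exercise test at every node.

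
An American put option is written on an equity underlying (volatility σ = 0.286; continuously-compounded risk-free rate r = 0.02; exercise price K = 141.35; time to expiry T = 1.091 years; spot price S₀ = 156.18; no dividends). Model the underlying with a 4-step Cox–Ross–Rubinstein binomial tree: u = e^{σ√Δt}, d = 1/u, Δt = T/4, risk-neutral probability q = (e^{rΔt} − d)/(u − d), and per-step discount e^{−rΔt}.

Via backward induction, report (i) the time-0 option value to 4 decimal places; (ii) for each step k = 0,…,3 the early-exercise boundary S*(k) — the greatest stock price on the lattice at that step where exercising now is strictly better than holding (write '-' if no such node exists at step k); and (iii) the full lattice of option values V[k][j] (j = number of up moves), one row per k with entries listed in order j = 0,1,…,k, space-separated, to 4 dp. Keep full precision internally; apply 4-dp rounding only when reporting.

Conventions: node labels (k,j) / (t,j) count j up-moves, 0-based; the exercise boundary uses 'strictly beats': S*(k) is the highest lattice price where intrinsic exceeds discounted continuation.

price = 10.7528
boundary = - - - 99.7747
tree:
10.7528
17.5798 3.5079
27.7586 6.7955 0.0000
41.5753 13.1642 0.0000 0.0000
55.4186 25.5019 0.0000 0.0000 0.0000

Δt=0.27275  u=1.16110  d=0.86125  q=0.48097  discount=0.99456
step 4 (expiry): payoffs max(K−S,0) = 55.4186 25.5019 0.0000 0.0000 0.0000
step 3: (k=3,j=0): S=99.7747, K−S=41.5753, hold=40.8063 ⇒ V=41.5753 exercise | (k=3,j=1): S=134.5108, K−S=6.8392, hold=13.1642 ⇒ V=13.1642 continue | (k=3,j=2): S=181.3401, K−S=0.0000, hold=0.0000 ⇒ V=0.0000 continue | (k=3,j=3): S=244.4727, K−S=0.0000, hold=0.0000 ⇒ V=0.0000 continue  boundary S*=99.7747
step 2: (k=2,j=0): S=115.8481, K−S=25.5019, hold=27.7586 ⇒ V=27.7586 continue | (k=2,j=1): S=156.1800, K−S=0.0000, hold=6.7955 ⇒ V=6.7955 continue | (k=2,j=2): S=210.5533, K−S=0.0000, hold=0.0000 ⇒ V=0.0000 continue  boundary S*=-
step 1: (k=1,j=0): S=134.5108, K−S=6.8392, hold=17.5798 ⇒ V=17.5798 continue | (k=1,j=1): S=181.3401, K−S=0.0000, hold=3.5079 ⇒ V=3.5079 continue  boundary S*=-
step 0: (k=0,j=0): S=156.1800, K−S=0.0000, hold=10.7528 ⇒ V=10.7528 continue  boundary S*=-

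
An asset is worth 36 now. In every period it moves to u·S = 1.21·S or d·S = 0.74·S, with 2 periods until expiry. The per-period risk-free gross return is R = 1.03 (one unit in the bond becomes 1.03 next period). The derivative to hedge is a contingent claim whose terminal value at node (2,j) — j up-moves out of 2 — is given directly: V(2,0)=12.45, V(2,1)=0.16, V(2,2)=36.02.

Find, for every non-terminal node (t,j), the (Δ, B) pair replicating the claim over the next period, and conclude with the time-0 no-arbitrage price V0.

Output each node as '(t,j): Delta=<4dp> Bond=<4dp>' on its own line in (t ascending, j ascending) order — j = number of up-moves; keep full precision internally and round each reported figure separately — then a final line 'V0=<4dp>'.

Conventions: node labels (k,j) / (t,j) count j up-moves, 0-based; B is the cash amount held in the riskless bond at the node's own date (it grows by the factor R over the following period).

(0,0): Delta=0.9995 Bond=-21.2647
(1,0): Delta=-0.9816 Bond=30.8740
(1,1): Delta=1.7516 Bond=-54.6606
V0=14.7187

Since d<R<u, set p* = (R−d)/(u−d) = 0.6170; price each node as the discounted p*-expectation of its children.
At maturity the claim pays: V(2,0)=12.4500, V(2,1)=0.1600, V(2,2)=36.0200
(1,0): S=26.6400. Δ = (V_up−V_dn)/(S_up−S_dn) = (0.1600−12.4500)/(32.2344−19.7136) = -0.9816. V = [p*·0.1600 + (1−p*)·12.4500]/1.03 = 4.7251. B = V − Δ·S = 30.8740.
(1,1): S=43.5600. Δ = (V_up−V_dn)/(S_up−S_dn) = (36.0200−0.1600)/(52.7076−32.2344) = 1.7516. V = [p*·36.0200 + (1−p*)·0.1600]/1.03 = 21.6373. B = V − Δ·S = -54.6606.
(0,0): S=36.0000. Δ = (V_up−V_dn)/(S_up−S_dn) = (21.6373−4.7251)/(43.5600−26.6400) = 0.9995. V = [p*·21.6373 + (1−p*)·4.7251]/1.03 = 14.7187. B = V − Δ·S = -21.2647.
As a check, the time-0 holding Δ(0,0)·S0 + B(0,0) comes to 14.7187 — exactly V0.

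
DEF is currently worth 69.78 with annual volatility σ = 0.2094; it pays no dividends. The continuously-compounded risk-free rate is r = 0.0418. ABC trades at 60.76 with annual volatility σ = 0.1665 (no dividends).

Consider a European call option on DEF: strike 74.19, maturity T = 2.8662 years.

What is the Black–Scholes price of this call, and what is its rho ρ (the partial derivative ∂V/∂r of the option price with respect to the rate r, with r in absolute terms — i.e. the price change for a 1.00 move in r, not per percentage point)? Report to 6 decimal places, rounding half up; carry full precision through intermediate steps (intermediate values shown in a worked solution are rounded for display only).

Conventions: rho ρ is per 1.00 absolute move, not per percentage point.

price = 11.650100
ρ = 93.401360

σ√T = 0.2094·√2.8662 = 0.354511
d₁ = (ln(S/K) + (r+σ²/2)T) / (σ√T) = (ln(69.78/74.19) + (0.0418+0.2094²/2)·2.8662) / 0.354511 = (-0.061282 + 0.182646) / 0.354511 = 0.342343
d₂ = d₁ − σ√T = 0.342343 − 0.354511 = -0.012168
e^{−rT} = 0.887091
N(d₁) = 0.633953,  N(d₂) = 0.495146
Call price V = S·N(d₁) − K·e^{−rT}·N(d₂) = 44.237275 − 32.587175 = 11.650100
ρ = K·T·e^{−rT}·N(d₂) = 93.401360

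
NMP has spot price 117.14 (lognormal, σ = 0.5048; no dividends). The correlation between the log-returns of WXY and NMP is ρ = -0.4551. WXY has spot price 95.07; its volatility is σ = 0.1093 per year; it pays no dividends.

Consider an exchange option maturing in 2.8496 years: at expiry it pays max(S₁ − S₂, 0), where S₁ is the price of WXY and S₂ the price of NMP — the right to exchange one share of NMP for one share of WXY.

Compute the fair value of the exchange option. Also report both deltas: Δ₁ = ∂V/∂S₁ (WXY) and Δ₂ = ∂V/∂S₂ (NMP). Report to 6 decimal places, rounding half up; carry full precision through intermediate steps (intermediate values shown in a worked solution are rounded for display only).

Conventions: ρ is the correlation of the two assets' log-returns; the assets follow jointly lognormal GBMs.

exchange price = 28.591193
Δ1 = 0.600855
Δ2 = -0.243573

σ_eff = √(σ₁² + σ₂² − 2ρσ₁σ₂) = √(0.1093² + 0.5048² − 2·-0.4551·0.1093·0.5048) = 0.563018
d₁ = (ln(S₁/S₂) + (q₂ − q₁ + σ_eff²/2)T) / (σ_eff√T) = (ln(95.07/117.14) + (0.0 − 0.0 + 0.158495)·2.8496) / 0.950417 = 0.255562
d₂ = d₁ − σ_eff√T = 0.255562 − 0.950417 = -0.694856
N(d₁) = 0.600855,  N(d₂) = 0.243573
V = S₁·e^{−q₁T}·N(d₁) − S₂·e^{−q₂T}·N(d₂) = 57.123318 − 28.532125 = 28.591193
Key observation: no risk-free rate is needed — with the second asset as numeraire the exchange option is a call on the ratio S₁/S₂, and r cancels out of the value.
Δ₁ = e^{−q₁T}·N(d₁) = 0.600855;  Δ₂ = −e^{−q₂T}·N(d₂) = -0.243573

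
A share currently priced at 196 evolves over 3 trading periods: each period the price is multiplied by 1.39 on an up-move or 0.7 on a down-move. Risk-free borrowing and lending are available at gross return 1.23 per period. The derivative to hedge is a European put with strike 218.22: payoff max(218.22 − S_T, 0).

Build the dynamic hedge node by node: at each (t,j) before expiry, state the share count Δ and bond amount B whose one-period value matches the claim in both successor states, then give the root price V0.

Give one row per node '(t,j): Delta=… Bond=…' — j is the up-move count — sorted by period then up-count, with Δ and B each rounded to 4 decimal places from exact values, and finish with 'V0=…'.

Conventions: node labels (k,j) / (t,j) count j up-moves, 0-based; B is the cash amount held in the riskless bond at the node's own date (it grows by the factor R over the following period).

(0,0): Delta=-0.1649 Bond=38.9783
(1,0): Delta=-0.6909 Bond=120.1013
(1,1): Delta=-0.0850 Bond=26.1598
(2,0): Delta=-1.0000 Bond=177.4146
(2,1): Delta=-0.6439 Bond=138.7615
(2,2): Delta=0.0000 Bond=0.0000
V0=6.6530

No-arbitrage ⇒ martingale measure with p* = (R−d)/(u−d) = 0.7681.
Expiry values: V(3,0)=150.9920, V(3,1)=84.7244, V(3,2)=0.0000, V(3,3)=0.0000
  t=2,j=0: stock 96.0400 → up 133.4956 (V=84.7244), down 67.2280 (V=150.9920). Price 81.3746; hedge Δ=-1.0000, bond B=177.4146.
  t=2,j=1: stock 190.7080 → up 265.0841 (V=0.0000), down 133.4956 (V=84.7244). Price 15.9726; hedge Δ=-0.6439, bond B=138.7615.
  t=2,j=2: stock 378.6916 → up 526.3813 (V=0.0000), down 265.0841 (V=0.0000). Price 0.0000; hedge Δ=0.0000, bond B=0.0000.
  t=1,j=0: stock 137.2000 → up 190.7080 (V=15.9726), down 96.0400 (V=81.3746). Price 25.3157; hedge Δ=-0.6909, bond B=120.1013.
  t=1,j=1: stock 272.4400 → up 378.6916 (V=0.0000), down 190.7080 (V=15.9726). Price 3.0112; hedge Δ=-0.0850, bond B=26.1598.
  t=0,j=0: stock 196.0000 → up 272.4400 (V=3.0112), down 137.2000 (V=25.3157). Price 6.6530; hedge Δ=-0.1649, bond B=38.9783.
As a check, the time-0 holding Δ(0,0)·S0 + B(0,0) comes to 6.6530 — exactly V0.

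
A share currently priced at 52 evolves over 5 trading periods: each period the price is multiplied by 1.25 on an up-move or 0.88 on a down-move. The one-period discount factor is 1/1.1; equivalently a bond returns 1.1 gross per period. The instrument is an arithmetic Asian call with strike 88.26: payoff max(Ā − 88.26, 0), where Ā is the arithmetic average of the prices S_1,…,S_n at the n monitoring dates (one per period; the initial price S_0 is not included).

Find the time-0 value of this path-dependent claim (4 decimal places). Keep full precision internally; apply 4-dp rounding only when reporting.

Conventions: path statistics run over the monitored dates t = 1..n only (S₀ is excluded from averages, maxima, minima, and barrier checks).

price = 1.1827

With p* = (R−d)/(u−d) = 0.5946, sum probability × payoff across the paths and divide by R^5.
Enumerate all 2^5 = 32 price paths (U = up ×1.25, D = down ×0.88); each path with k up-moves has probability p*^k·(1−p*)^(5−k).
DDDDD: Ā=36.0183, payoff=0.0000, prob=0.010951
UDDDD: Ā=51.1624, payoff=0.0000, prob=0.016061
DUDDD: Ā=47.3144, payoff=0.0000, prob=0.016061
UUDDD: Ā=67.2079, payoff=0.0000, prob=0.023556
DDUDD: Ā=43.9281, payoff=0.0000, prob=0.016061
UDUDD: Ā=62.3979, payoff=0.0000, prob=0.023556
DUUDD: Ā=58.5499, payoff=0.0000, prob=0.023556
UUUDD: Ā=83.1675, payoff=0.0000, prob=0.034550
DDDUD: Ā=40.9482, payoff=0.0000, prob=0.016061
UDDUD: Ā=58.1651, payoff=0.0000, prob=0.023556
DUDUD: Ā=54.3171, payoff=0.0000, prob=0.023556
UUDUD: Ā=77.1550, payoff=0.0000, prob=0.034550
DDUUD: Ā=50.9309, payoff=0.0000, prob=0.023556
UDUUD: Ā=72.3450, payoff=0.0000, prob=0.034550
DUUUD: Ā=68.4970, payoff=0.0000, prob=0.034550
UUUUD: Ā=97.2969, payoff=9.0369, prob=0.050673
DDDDU: Ā=38.3259, payoff=0.0000, prob=0.016061
UDDDU: Ā=54.4403, payoff=0.0000, prob=0.023556
DUDDU: Ā=50.5923, payoff=0.0000, prob=0.023556
UUDDU: Ā=71.8640, payoff=0.0000, prob=0.034550
DDUDU: Ā=47.2060, payoff=0.0000, prob=0.023556
UDUDU: Ā=67.0540, payoff=0.0000, prob=0.034550
DUUDU: Ā=63.2060, payoff=0.0000, prob=0.034550
UUUDU: Ā=89.7812, payoff=1.5212, prob=0.050673
DDDUU: Ā=44.2261, payoff=0.0000, prob=0.023556
UDDUU: Ā=62.8212, payoff=0.0000, prob=0.034550
DUDUU: Ā=58.9732, payoff=0.0000, prob=0.034550
UUDUU: Ā=83.7687, payoff=0.0000, prob=0.050673
DDUUU: Ā=55.5870, payoff=0.0000, prob=0.034550
UDUUU: Ā=78.9587, payoff=0.0000, prob=0.050673
DUUUU: Ā=75.1107, payoff=0.0000, prob=0.050673
UUUUU: Ā=106.6914, payoff=18.4314, prob=0.074320
Price = Σ prob·payoff / R^5 = 1.904827 / 1.610510 = 1.1827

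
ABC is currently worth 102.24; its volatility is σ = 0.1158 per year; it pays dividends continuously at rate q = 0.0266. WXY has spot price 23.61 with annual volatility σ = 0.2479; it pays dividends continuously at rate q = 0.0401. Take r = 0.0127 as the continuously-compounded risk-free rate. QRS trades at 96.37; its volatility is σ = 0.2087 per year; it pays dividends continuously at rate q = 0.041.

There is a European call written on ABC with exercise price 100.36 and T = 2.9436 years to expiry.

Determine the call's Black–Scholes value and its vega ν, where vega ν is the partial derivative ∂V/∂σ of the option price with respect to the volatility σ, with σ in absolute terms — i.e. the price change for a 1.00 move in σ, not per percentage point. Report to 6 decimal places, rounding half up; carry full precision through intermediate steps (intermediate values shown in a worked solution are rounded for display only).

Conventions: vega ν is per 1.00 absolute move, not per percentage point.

price = 6.544555
ν = 64.703441

σ√T = 0.1158·√2.9436 = 0.198677
d₁ = (ln(S/K) + (r−q+σ²/2)T) / (σ√T) = (ln(102.24/100.36) + (0.0127−0.0266+0.1158²/2)·2.9436) / 0.198677 = (0.018559 − 0.021180) / 0.198677 = -0.013190
d₂ = d₁ − σ√T = -0.013190 − 0.198677 = -0.211867
e^{−rT} = 0.963306
e^{−qT} = 0.924687
N(d₁) = 0.494738,  N(d₂) = 0.416106
Call price V = S·e^{−qT}·N(d₁) − K·e^{−rT}·N(d₂) = 46.772567 − 40.228012 = 6.544555
φ(d₁) = (1/√(2π))·e^{−d₁²/2} = 0.398908
ν = S·e^{−qT}·φ(d₁)·√T = 64.703441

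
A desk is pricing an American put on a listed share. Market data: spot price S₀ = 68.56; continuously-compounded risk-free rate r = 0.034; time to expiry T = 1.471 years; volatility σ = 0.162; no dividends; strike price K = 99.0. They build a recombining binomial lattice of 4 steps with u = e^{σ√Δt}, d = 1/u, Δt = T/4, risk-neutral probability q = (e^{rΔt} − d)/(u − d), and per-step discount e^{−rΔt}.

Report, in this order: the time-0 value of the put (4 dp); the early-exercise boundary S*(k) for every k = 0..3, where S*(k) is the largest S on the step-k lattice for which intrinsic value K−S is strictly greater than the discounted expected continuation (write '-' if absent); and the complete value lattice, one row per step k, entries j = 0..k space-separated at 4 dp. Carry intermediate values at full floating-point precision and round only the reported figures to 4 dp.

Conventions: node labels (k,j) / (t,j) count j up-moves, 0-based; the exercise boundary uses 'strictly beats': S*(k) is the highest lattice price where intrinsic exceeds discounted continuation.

price = 30.4400
boundary = 68.5600 75.6373 83.4452 75.6373
tree:
30.4400
36.8551 23.3627
42.6700 30.4400 15.5548
47.9407 36.8551 23.3627 7.0756
52.7183 42.6700 30.4400 15.5548 0.0000

Δt=0.36775, u=1.10323, d=0.90643, q=0.53939, disc=e^(-rΔt)=0.98757
k=4 terminal: V=max(K-S,0) → 52.7183 42.6700 30.4400 15.5548 0.0000
k=3: j=0 S=51.0593 intr=47.9407 cont=46.7106 V=47.9407[EX]; j=1 S=62.1449 intr=36.8551 cont=35.6250 V=36.8551[EX]; j=2 S=75.6373 intr=23.3627 cont=22.1325 V=23.3627[EX]; j=3 S=92.0592 intr=6.9408 cont=7.0756 V=7.0756[hold]  S*(3)=75.6373
k=2: j=0 S=56.3300 intr=42.6700 cont=41.4398 V=42.6700[EX]; j=1 S=68.5600 intr=30.4400 cont=29.2099 V=30.4400[EX]; j=2 S=83.4452 intr=15.5548 cont=14.3964 V=15.5548[EX]  S*(2)=83.4452
k=1: j=0 S=62.1449 intr=36.8551 cont=35.6250 V=36.8551[EX]; j=1 S=75.6373 intr=23.3627 cont=22.1325 V=23.3627[EX]  S*(1)=75.6373
k=0: j=0 S=68.5600 intr=30.4400 cont=29.2099 V=30.4400[EX]  S*(0)=68.5600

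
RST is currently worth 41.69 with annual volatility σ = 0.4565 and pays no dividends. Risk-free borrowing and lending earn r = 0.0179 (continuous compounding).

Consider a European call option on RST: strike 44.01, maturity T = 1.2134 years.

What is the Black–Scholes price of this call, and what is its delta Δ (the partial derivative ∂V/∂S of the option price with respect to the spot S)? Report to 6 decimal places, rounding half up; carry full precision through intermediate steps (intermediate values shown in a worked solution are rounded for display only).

price = 7.742490
Δ = 0.574140

σ√T = 0.4565·√1.2134 = 0.502855
d₁ = (ln(S/K) + (r+σ²/2)T) / (σ√T) = (ln(41.69/44.01) + (0.0179+0.4565²/2)·1.2134) / 0.502855 = (-0.054156 + 0.148151) / 0.502855 = 0.186924
d₂ = d₁ − σ√T = 0.186924 − 0.502855 = -0.315931
e^{−rT} = 0.978514
N(d₁) = 0.574140,  N(d₂) = 0.376028
Call price V = S·N(d₁) − K·e^{−rT}·N(d₂) = 23.935898 − 16.193408 = 7.742490
Δ = N(d₁) = 0.574140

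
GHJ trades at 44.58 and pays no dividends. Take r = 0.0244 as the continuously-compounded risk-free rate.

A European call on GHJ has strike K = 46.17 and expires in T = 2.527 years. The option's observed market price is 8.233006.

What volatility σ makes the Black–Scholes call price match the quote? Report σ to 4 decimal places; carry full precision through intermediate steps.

At σ = 0.2758 the Black–Scholes value reproduces the quote:
σ√T = 0.2758·√2.527 = 0.438427
d₁ = (ln(S/K) + (r+σ²/2)T) / (σ√T) = (ln(44.58/46.17) + (0.0244+0.2758²/2)·2.527) / 0.438427 = (-0.035045 + 0.157768) / 0.438427 = 0.279916
d₂ = d₁ − σ√T = 0.279916 − 0.438427 = -0.158510
e^{−rT} = 0.940204
N(d₁) = 0.610229,  N(d₂) = 0.437027
V = S·N(d₁) − K·e^{−rT}·N(d₂) = 27.204018 − 18.971012 = 8.233006 (the quoted price), and the Black–Scholes price is strictly increasing in σ, so σ is unique

sigma = 0.2758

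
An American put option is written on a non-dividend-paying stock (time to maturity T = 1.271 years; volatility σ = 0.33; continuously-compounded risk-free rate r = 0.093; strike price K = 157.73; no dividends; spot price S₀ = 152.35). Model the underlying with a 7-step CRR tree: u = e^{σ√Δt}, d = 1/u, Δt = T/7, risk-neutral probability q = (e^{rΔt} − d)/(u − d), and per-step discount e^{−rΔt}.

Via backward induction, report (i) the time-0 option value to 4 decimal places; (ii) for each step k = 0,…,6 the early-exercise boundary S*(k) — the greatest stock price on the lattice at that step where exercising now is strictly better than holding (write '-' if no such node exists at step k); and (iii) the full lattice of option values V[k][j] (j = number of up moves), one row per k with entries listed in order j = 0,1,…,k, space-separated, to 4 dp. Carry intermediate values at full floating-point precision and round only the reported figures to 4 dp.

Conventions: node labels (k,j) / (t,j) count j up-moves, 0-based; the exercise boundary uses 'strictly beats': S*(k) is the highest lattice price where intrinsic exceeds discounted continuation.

Δt=0.18157, u=1.15098, d=0.86882, q=0.52526, disc=e^(-rΔt)=0.98326
k=7 terminal: V=max(K-S,0) → 100.7978 82.3082 57.8140 25.3650 0.0000 0.0000 0.0000 0.0000
k=6: j=0 S=65.5281 intr=92.2019 cont=89.5608 V=92.2019[EX]; j=1 S=86.8092 intr=70.9208 cont=68.2797 V=70.9208[EX]; j=2 S=115.0017 intr=42.7283 cont=40.0872 V=42.7283[EX]; j=3 S=152.3500 intr=5.3800 cont=11.8402 V=11.8402[hold]; j=4 S=201.8277 intr=0.0000 cont=0.0000 V=0.0000[hold]; j=5 S=267.3740 intr=0.0000 cont=0.0000 V=0.0000[hold]; j=6 S=354.2073 intr=0.0000 cont=0.0000 V=0.0000[hold]  S*(6)=115.0017
k=5: j=0 S=75.4218 intr=82.3082 cont=79.6672 V=82.3082[EX]; j=1 S=99.9160 intr=57.8140 cont=55.1729 V=57.8140[EX]; j=2 S=132.3650 intr=25.3650 cont=26.0603 V=26.0603[hold]; j=3 S=175.3524 intr=0.0000 cont=5.5269 V=5.5269[hold]; j=4 S=232.3004 intr=0.0000 cont=0.0000 V=0.0000[hold]; j=5 S=307.7431 intr=0.0000 cont=0.0000 V=0.0000[hold]  S*(5)=99.9160
k=4: j=0 S=86.8092 intr=70.9208 cont=68.2797 V=70.9208[EX]; j=1 S=115.0017 intr=42.7283 cont=40.4464 V=42.7283[EX]; j=2 S=152.3500 intr=5.3800 cont=15.0192 V=15.0192[hold]; j=3 S=201.8277 intr=0.0000 cont=2.5799 V=2.5799[hold]; j=4 S=267.3740 intr=0.0000 cont=0.0000 V=0.0000[hold]  S*(4)=115.0017
k=3: j=0 S=99.9160 intr=57.8140 cont=55.1729 V=57.8140[EX]; j=1 S=132.3650 intr=25.3650 cont=27.7022 V=27.7022[hold]; j=2 S=175.3524 intr=0.0000 cont=8.3433 V=8.3433[hold]; j=3 S=232.3004 intr=0.0000 cont=1.2043 V=1.2043[hold]  S*(3)=99.9160
k=2: j=0 S=115.0017 intr=42.7283 cont=41.2943 V=42.7283[EX]; j=1 S=152.3500 intr=5.3800 cont=17.2402 V=17.2402[hold]; j=2 S=201.8277 intr=0.0000 cont=4.5166 V=4.5166[hold]  S*(2)=115.0017
k=1: j=0 S=132.3650 intr=25.3650 cont=28.8492 V=28.8492[hold]; j=1 S=175.3524 intr=0.0000 cont=10.3803 V=10.3803[hold]  S*(1)=-
k=0: j=0 S=152.3500 intr=5.3800 cont=18.8276 V=18.8276[hold]  S*(0)=-

price = 18.8276
boundary = - - 115.0017 99.9160 115.0017 99.9160 115.0017
tree:
18.8276
28.8492 10.3803
42.7283 17.2402 4.5166
57.8140 27.7022 8.3433 1.2043
70.9208 42.7283 15.0192 2.5799 0.0000
82.3082 57.8140 26.0603 5.5269 0.0000 0.0000
92.2019 70.9208 42.7283 11.8402 0.0000 0.0000 0.0000
100.7978 82.3082 57.8140 25.3650 0.0000 0.0000 0.0000 0.0000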